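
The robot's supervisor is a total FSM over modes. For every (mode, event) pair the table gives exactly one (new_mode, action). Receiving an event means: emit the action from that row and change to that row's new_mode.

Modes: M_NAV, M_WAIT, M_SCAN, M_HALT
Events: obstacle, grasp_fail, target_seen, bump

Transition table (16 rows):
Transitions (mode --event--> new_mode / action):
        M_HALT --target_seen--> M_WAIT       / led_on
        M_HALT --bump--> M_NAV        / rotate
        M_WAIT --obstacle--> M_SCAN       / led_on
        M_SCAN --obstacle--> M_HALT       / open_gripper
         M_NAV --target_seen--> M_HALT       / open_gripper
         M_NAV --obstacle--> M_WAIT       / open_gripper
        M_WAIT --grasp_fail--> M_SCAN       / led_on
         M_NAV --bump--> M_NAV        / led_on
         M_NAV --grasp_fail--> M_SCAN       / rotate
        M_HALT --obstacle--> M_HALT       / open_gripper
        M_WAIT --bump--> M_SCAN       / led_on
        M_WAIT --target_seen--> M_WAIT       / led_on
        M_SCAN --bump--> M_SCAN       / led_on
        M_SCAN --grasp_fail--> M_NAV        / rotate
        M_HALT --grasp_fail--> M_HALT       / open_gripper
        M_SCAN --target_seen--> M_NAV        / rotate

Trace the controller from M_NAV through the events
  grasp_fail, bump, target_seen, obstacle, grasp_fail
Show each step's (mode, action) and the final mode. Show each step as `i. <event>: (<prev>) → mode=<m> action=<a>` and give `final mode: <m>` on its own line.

final mode: M_SCAN

1. grasp_fail: (M_NAV) → mode=M_SCAN action=rotate
2. bump: (M_SCAN) → mode=M_SCAN action=led_on
3. target_seen: (M_SCAN) → mode=M_NAV action=rotate
4. obstacle: (M_NAV) → mode=M_WAIT action=open_gripper
5. grasp_fail: (M_WAIT) → mode=M_SCAN action=led_on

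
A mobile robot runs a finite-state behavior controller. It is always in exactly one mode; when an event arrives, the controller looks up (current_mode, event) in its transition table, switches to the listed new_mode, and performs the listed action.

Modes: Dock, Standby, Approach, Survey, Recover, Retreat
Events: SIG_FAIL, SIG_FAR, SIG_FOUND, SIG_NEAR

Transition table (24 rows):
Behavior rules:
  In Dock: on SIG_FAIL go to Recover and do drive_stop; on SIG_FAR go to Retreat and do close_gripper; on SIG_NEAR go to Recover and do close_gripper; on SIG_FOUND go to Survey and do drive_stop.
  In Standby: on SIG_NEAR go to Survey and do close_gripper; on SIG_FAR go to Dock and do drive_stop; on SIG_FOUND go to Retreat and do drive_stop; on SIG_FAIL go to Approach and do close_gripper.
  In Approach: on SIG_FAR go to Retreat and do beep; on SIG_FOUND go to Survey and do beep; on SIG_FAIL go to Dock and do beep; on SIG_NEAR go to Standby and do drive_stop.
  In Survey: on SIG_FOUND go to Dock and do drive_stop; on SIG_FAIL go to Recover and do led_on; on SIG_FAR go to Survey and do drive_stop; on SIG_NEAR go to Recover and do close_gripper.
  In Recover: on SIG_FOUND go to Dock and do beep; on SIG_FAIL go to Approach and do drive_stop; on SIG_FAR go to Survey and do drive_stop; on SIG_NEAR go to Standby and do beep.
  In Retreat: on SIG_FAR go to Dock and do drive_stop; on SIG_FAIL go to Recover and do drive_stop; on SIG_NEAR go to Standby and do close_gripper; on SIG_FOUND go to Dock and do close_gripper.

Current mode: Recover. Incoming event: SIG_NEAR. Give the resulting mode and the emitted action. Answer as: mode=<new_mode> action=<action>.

current mode = Recover; filter table to that mode:
  (Recover, SIG_FOUND) → (Dock, beep)
  (Recover, SIG_FAIL) → (Approach, drive_stop)
  (Recover, SIG_FAR) → (Survey, drive_stop)
  (Recover, SIG_NEAR) → (Standby, beep)  ← event matches
event = SIG_NEAR selects (Standby, beep)

mode=Standby action=beep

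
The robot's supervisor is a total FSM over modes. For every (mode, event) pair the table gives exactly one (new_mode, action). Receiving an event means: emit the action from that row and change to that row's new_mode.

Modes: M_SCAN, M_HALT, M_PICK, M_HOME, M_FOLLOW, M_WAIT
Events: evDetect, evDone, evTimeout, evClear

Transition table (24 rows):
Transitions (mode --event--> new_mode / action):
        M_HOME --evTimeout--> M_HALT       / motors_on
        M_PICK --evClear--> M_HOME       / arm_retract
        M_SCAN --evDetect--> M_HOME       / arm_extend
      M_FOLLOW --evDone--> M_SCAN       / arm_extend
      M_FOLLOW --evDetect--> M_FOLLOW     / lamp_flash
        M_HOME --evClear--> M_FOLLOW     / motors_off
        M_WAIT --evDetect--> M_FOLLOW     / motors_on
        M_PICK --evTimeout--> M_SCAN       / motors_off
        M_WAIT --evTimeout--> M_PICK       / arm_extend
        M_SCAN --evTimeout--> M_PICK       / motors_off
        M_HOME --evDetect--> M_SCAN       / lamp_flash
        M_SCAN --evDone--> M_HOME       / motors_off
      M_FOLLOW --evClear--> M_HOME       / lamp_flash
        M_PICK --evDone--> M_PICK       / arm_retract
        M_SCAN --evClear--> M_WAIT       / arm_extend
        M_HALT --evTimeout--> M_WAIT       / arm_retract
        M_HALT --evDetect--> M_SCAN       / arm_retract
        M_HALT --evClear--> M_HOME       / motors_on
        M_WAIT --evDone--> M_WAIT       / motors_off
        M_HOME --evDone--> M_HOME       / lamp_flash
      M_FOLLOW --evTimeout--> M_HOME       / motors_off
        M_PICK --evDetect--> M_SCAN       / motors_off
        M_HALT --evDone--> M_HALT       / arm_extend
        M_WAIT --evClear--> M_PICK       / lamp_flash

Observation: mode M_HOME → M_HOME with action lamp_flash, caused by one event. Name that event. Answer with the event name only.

evDone

try evDetect: (M_HOME, evDetect) → (M_SCAN, lamp_flash)
try evDone: (M_HOME, evDone) → (M_HOME, lamp_flash)  ← matches
try evTimeout: (M_HOME, evTimeout) → (M_HALT, motors_on)
try evClear: (M_HOME, evClear) → (M_FOLLOW, motors_off)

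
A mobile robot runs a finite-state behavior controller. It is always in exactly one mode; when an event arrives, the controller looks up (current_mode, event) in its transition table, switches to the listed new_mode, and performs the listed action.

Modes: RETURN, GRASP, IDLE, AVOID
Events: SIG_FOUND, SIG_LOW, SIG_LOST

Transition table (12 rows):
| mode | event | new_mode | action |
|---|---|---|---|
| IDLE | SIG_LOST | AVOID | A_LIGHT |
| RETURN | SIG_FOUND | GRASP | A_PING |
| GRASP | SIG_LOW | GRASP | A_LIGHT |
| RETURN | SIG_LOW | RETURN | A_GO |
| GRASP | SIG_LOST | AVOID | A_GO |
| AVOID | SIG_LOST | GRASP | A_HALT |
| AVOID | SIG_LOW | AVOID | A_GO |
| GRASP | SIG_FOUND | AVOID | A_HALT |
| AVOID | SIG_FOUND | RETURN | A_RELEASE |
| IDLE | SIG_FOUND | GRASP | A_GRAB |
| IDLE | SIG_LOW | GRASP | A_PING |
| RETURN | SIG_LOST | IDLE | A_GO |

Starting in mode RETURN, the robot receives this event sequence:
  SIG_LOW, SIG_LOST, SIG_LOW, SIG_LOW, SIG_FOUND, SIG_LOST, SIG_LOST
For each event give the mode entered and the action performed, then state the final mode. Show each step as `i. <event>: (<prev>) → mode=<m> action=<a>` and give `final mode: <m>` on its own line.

1. SIG_LOW: (RETURN) → mode=RETURN action=A_GO
2. SIG_LOST: (RETURN) → mode=IDLE action=A_GO
3. SIG_LOW: (IDLE) → mode=GRASP action=A_PING
4. SIG_LOW: (GRASP) → mode=GRASP action=A_LIGHT
5. SIG_FOUND: (GRASP) → mode=AVOID action=A_HALT
6. SIG_LOST: (AVOID) → mode=GRASP action=A_HALT
7. SIG_LOST: (GRASP) → mode=AVOID action=A_GO

final mode: AVOID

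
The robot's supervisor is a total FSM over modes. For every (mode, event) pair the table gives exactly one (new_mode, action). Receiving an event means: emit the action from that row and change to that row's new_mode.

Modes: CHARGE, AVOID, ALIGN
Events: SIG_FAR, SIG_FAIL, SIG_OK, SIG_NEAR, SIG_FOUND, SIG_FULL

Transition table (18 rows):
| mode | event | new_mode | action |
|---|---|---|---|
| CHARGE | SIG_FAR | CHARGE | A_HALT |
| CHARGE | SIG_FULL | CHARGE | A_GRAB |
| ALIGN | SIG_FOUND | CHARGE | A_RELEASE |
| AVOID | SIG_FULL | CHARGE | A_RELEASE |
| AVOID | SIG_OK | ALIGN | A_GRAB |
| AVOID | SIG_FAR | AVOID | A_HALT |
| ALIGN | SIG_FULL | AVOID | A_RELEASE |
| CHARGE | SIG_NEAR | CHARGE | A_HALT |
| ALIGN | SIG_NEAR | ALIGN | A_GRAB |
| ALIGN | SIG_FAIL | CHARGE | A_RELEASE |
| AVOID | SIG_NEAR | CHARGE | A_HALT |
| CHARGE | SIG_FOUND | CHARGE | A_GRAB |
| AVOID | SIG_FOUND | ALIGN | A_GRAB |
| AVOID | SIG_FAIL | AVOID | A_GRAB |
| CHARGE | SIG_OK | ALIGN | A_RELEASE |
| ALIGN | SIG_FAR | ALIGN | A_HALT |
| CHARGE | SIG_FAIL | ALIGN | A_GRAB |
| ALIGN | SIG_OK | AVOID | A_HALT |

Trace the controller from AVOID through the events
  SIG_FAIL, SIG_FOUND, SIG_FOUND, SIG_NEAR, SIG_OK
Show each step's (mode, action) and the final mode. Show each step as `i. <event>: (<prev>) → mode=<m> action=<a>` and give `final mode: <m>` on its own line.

final mode: ALIGN

1. SIG_FAIL: (AVOID) → mode=AVOID action=A_GRAB
2. SIG_FOUND: (AVOID) → mode=ALIGN action=A_GRAB
3. SIG_FOUND: (ALIGN) → mode=CHARGE action=A_RELEASE
4. SIG_NEAR: (CHARGE) → mode=CHARGE action=A_HALT
5. SIG_OK: (CHARGE) → mode=ALIGN action=A_RELEASE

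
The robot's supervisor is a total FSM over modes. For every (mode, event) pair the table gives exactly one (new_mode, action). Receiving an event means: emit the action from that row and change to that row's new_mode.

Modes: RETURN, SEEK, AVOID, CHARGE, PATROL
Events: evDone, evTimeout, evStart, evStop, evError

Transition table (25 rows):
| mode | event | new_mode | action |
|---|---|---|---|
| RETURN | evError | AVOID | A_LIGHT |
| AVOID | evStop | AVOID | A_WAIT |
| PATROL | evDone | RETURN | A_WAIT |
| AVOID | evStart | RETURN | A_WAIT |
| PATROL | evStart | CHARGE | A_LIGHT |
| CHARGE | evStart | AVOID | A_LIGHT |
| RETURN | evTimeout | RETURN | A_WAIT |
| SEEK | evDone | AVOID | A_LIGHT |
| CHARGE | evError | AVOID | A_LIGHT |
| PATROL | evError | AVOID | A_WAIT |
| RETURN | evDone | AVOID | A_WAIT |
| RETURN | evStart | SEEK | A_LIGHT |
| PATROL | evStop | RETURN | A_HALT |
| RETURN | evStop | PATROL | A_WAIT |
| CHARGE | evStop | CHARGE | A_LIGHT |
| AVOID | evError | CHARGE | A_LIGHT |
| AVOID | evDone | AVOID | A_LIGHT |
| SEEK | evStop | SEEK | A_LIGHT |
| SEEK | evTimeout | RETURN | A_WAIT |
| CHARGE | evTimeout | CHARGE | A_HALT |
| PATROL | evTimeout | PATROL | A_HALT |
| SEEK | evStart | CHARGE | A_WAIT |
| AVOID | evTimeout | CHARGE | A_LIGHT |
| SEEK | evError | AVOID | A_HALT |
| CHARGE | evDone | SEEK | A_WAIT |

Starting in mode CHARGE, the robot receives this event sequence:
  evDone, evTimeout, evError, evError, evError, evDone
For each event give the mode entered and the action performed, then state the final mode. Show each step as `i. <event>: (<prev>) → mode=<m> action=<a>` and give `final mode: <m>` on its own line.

final mode: AVOID

1. evDone: (CHARGE) → mode=SEEK action=A_WAIT
2. evTimeout: (SEEK) → mode=RETURN action=A_WAIT
3. evError: (RETURN) → mode=AVOID action=A_LIGHT
4. evError: (AVOID) → mode=CHARGE action=A_LIGHT
5. evError: (CHARGE) → mode=AVOID action=A_LIGHT
6. evDone: (AVOID) → mode=AVOID action=A_LIGHT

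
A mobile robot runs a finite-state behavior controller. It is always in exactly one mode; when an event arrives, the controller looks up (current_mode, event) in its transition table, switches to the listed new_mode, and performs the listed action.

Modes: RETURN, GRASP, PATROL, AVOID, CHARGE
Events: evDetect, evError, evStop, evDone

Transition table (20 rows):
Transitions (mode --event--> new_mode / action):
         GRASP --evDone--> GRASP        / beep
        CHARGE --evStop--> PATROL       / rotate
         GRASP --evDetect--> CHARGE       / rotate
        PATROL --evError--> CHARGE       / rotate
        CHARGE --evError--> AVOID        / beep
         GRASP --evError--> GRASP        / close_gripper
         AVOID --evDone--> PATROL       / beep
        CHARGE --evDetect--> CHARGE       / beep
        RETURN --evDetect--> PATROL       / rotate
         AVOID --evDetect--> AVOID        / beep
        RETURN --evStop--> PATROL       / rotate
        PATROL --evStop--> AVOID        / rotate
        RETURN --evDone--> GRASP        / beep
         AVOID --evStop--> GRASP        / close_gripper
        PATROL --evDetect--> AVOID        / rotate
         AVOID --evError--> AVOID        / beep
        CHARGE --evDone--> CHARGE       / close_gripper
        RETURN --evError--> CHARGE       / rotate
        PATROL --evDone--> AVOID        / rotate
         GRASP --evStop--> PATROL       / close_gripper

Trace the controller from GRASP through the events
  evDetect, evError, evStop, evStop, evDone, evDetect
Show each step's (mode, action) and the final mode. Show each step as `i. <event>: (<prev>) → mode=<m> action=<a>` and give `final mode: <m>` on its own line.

1. evDetect: (GRASP) → mode=CHARGE action=rotate
2. evError: (CHARGE) → mode=AVOID action=beep
3. evStop: (AVOID) → mode=GRASP action=close_gripper
4. evStop: (GRASP) → mode=PATROL action=close_gripper
5. evDone: (PATROL) → mode=AVOID action=rotate
6. evDetect: (AVOID) → mode=AVOID action=beep

final mode: AVOID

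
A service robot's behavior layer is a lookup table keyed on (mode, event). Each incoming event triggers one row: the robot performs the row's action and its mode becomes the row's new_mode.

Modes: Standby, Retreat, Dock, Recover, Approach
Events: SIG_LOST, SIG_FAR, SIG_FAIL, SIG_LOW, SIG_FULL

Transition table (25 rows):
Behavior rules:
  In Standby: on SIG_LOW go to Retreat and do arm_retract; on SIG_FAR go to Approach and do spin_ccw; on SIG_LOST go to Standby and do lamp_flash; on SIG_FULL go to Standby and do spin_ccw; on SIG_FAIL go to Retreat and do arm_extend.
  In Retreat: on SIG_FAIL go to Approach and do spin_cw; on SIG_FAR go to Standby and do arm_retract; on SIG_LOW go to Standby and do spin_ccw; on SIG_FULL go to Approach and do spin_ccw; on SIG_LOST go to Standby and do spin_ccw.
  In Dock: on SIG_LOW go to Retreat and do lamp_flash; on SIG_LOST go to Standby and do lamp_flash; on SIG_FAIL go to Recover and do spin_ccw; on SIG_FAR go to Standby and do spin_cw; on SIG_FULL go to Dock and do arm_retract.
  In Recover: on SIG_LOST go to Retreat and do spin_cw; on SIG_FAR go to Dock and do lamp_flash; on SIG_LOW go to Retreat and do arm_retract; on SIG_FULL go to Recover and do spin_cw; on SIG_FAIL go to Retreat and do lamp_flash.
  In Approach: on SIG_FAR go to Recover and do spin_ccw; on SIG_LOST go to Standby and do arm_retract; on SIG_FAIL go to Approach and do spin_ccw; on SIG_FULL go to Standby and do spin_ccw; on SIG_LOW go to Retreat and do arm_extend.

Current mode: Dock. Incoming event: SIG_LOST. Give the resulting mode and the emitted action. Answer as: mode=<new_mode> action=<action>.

current mode = Dock; filter table to that mode:
  (Dock, SIG_LOW) → (Retreat, lamp_flash)
  (Dock, SIG_LOST) → (Standby, lamp_flash)  ← event matches
  (Dock, SIG_FAIL) → (Recover, spin_ccw)
  (Dock, SIG_FAR) → (Standby, spin_cw)
  (Dock, SIG_FULL) → (Dock, arm_retract)
event = SIG_LOST selects (Standby, lamp_flash)

mode=Standby action=lamp_flash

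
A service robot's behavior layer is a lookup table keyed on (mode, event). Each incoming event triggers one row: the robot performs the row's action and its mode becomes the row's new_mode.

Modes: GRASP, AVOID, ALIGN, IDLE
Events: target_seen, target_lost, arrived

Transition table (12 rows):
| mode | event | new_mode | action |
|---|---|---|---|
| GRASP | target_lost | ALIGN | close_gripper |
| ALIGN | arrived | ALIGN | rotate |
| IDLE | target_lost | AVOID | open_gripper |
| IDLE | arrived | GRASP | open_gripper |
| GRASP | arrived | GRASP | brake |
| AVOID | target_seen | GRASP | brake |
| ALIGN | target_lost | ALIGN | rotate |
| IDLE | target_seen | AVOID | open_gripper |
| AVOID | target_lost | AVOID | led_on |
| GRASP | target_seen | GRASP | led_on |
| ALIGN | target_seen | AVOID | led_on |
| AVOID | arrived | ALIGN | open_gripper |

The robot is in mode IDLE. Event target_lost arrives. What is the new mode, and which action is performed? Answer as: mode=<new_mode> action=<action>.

mode=AVOID action=open_gripper

current mode = IDLE; filter table to that mode:
  (IDLE, target_lost) → (AVOID, open_gripper)  ← event matches
  (IDLE, arrived) → (GRASP, open_gripper)
  (IDLE, target_seen) → (AVOID, open_gripper)
event = target_lost selects (AVOID, open_gripper)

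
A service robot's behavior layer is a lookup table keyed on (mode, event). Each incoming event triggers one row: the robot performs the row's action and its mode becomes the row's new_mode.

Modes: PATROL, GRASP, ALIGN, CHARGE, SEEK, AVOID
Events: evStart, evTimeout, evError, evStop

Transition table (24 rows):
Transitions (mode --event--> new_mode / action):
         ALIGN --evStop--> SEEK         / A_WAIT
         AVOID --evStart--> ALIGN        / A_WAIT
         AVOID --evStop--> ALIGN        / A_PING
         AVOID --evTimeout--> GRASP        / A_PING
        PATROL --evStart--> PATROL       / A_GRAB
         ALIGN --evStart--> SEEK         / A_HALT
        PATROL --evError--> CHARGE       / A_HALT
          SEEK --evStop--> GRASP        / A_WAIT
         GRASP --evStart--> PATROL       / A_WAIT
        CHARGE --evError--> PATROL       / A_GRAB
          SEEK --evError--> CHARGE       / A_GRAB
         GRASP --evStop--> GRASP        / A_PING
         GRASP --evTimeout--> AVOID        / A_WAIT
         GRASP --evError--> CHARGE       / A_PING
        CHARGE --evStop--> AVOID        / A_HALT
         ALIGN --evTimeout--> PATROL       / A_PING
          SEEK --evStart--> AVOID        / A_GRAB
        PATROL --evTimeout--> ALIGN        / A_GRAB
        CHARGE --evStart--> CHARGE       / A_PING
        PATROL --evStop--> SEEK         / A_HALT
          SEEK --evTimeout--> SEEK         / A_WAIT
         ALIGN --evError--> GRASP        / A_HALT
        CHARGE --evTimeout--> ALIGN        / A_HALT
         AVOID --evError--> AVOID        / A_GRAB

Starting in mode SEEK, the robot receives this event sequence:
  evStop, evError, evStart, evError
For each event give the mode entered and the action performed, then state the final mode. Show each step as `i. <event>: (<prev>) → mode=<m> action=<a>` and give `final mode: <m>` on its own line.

1. evStop: (SEEK) → mode=GRASP action=A_WAIT
2. evError: (GRASP) → mode=CHARGE action=A_PING
3. evStart: (CHARGE) → mode=CHARGE action=A_PING
4. evError: (CHARGE) → mode=PATROL action=A_GRAB

final mode: PATROL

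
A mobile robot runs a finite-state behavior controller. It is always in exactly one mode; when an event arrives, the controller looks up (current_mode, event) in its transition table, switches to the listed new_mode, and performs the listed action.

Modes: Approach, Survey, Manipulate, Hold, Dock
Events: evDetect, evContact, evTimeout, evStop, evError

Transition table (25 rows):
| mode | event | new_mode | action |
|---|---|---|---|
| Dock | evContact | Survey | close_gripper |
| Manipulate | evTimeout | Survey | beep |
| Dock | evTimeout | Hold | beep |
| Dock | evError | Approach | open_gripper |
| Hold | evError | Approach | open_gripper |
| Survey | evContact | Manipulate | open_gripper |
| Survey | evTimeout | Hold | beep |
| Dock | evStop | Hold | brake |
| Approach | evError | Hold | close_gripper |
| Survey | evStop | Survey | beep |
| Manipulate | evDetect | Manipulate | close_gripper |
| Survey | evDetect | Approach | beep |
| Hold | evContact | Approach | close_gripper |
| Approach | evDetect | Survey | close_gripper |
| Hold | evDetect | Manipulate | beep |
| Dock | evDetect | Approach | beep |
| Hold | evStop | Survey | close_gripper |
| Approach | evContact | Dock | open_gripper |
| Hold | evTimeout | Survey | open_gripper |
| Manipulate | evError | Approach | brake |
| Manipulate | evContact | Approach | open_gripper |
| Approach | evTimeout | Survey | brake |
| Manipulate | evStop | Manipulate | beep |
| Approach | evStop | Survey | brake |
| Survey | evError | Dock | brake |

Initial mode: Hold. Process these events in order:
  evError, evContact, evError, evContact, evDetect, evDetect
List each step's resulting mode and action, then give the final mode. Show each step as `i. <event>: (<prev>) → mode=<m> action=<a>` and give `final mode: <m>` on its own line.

1. evError: (Hold) → mode=Approach action=open_gripper
2. evContact: (Approach) → mode=Dock action=open_gripper
3. evError: (Dock) → mode=Approach action=open_gripper
4. evContact: (Approach) → mode=Dock action=open_gripper
5. evDetect: (Dock) → mode=Approach action=beep
6. evDetect: (Approach) → mode=Survey action=close_gripper

final mode: Survey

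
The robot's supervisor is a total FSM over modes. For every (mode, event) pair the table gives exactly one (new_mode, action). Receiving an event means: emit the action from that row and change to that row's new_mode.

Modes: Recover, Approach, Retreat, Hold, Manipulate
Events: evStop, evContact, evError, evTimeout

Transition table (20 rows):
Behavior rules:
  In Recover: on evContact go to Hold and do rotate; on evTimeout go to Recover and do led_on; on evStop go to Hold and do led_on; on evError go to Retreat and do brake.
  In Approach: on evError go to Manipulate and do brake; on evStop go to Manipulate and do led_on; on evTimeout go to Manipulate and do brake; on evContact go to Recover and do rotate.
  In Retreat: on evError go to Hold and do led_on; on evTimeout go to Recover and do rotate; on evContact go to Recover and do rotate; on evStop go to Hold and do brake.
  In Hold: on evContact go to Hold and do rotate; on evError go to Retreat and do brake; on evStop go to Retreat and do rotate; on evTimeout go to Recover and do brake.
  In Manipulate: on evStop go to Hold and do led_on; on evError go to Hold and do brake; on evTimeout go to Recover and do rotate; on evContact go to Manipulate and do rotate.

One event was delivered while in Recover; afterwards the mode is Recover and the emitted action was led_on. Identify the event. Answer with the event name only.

evTimeout

try evStop: (Recover, evStop) → (Hold, led_on)
try evContact: (Recover, evContact) → (Hold, rotate)
try evError: (Recover, evError) → (Retreat, brake)
try evTimeout: (Recover, evTimeout) → (Recover, led_on)  ← matches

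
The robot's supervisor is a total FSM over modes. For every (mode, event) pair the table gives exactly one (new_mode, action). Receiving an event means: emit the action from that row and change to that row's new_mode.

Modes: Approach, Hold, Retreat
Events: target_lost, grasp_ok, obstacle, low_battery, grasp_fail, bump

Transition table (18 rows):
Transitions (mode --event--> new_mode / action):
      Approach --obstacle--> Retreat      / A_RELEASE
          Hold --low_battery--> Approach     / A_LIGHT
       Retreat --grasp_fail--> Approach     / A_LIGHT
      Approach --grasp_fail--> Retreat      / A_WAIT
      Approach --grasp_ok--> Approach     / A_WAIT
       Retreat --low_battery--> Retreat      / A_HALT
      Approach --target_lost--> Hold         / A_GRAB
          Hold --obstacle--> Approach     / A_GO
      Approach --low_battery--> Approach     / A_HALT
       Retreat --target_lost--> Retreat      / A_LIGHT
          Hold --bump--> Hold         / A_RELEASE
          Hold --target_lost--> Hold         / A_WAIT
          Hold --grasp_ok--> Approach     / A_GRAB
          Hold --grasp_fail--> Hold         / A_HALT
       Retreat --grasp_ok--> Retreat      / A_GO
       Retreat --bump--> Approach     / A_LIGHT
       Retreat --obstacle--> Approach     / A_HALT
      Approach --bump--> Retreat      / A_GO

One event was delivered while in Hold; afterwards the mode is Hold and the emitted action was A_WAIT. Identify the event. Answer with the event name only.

try target_lost: (Hold, target_lost) → (Hold, A_WAIT)  ← matches
try grasp_ok: (Hold, grasp_ok) → (Approach, A_GRAB)
try obstacle: (Hold, obstacle) → (Approach, A_GO)
try low_battery: (Hold, low_battery) → (Approach, A_LIGHT)
try grasp_fail: (Hold, grasp_fail) → (Hold, A_HALT)
try bump: (Hold, bump) → (Hold, A_RELEASE)

target_lost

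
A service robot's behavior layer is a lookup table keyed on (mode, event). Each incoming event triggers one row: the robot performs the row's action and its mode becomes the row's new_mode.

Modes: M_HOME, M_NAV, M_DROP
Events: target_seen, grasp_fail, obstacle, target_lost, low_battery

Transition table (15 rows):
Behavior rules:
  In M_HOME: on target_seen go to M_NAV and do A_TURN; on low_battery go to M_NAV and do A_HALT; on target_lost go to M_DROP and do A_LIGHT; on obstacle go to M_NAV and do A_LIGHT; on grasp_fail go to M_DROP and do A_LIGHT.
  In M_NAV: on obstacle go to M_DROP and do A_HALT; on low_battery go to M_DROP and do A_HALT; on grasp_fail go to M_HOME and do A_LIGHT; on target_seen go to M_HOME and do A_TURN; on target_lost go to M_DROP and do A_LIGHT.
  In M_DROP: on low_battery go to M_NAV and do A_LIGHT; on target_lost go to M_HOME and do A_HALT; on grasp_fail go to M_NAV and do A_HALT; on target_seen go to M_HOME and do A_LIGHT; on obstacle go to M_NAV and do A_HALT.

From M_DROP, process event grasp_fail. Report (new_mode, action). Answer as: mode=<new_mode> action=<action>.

mode=M_NAV action=A_HALT

current mode = M_DROP; filter table to that mode:
  (M_DROP, low_battery) → (M_NAV, A_LIGHT)
  (M_DROP, target_lost) → (M_HOME, A_HALT)
  (M_DROP, grasp_fail) → (M_NAV, A_HALT)  ← event matches
  (M_DROP, target_seen) → (M_HOME, A_LIGHT)
  (M_DROP, obstacle) → (M_NAV, A_HALT)
event = grasp_fail selects (M_NAV, A_HALT)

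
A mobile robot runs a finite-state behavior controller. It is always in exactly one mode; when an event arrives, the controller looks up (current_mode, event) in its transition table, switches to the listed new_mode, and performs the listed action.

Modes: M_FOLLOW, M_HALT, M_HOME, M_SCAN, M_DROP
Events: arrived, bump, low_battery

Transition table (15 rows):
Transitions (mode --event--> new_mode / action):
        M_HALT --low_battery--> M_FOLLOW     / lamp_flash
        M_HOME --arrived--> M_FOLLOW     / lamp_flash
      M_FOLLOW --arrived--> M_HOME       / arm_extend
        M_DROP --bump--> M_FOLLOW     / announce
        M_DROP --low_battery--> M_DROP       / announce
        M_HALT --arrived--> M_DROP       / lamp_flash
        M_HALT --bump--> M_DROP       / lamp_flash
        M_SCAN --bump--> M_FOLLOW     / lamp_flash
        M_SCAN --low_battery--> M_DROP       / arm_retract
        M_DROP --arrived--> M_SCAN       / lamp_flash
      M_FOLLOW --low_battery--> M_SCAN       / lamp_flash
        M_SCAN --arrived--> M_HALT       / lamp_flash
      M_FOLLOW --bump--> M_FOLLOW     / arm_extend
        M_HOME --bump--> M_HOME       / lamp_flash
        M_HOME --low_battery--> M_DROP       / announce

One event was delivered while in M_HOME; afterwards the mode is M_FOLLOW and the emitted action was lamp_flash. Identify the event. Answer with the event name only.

arrived

try arrived: (M_HOME, arrived) → (M_FOLLOW, lamp_flash)  ← matches
try bump: (M_HOME, bump) → (M_HOME, lamp_flash)
try low_battery: (M_HOME, low_battery) → (M_DROP, announce)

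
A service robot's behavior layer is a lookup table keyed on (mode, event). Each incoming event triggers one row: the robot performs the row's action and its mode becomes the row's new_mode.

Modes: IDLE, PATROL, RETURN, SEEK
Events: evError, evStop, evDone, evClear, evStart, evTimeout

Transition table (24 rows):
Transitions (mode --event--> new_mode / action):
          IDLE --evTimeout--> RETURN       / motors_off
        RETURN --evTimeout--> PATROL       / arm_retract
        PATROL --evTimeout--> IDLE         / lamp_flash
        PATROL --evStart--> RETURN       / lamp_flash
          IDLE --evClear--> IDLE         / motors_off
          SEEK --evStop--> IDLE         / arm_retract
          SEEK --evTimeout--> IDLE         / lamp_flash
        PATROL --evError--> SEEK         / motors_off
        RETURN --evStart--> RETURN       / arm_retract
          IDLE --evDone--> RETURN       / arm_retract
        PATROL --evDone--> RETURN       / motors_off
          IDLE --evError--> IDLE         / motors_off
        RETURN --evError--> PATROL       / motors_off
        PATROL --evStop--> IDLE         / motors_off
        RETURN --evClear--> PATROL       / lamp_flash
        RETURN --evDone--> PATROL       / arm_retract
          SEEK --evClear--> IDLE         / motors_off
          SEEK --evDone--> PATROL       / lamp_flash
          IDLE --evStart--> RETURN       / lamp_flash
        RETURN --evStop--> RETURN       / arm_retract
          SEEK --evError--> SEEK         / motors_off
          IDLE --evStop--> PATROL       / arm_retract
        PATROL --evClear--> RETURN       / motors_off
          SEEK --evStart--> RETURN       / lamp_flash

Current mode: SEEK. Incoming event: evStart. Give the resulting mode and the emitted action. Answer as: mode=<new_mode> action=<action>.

current mode = SEEK; filter table to that mode:
  (SEEK, evStop) → (IDLE, arm_retract)
  (SEEK, evTimeout) → (IDLE, lamp_flash)
  (SEEK, evClear) → (IDLE, motors_off)
  (SEEK, evDone) → (PATROL, lamp_flash)
  (SEEK, evError) → (SEEK, motors_off)
  (SEEK, evStart) → (RETURN, lamp_flash)  ← event matches
event = evStart selects (RETURN, lamp_flash)

mode=RETURN action=lamp_flash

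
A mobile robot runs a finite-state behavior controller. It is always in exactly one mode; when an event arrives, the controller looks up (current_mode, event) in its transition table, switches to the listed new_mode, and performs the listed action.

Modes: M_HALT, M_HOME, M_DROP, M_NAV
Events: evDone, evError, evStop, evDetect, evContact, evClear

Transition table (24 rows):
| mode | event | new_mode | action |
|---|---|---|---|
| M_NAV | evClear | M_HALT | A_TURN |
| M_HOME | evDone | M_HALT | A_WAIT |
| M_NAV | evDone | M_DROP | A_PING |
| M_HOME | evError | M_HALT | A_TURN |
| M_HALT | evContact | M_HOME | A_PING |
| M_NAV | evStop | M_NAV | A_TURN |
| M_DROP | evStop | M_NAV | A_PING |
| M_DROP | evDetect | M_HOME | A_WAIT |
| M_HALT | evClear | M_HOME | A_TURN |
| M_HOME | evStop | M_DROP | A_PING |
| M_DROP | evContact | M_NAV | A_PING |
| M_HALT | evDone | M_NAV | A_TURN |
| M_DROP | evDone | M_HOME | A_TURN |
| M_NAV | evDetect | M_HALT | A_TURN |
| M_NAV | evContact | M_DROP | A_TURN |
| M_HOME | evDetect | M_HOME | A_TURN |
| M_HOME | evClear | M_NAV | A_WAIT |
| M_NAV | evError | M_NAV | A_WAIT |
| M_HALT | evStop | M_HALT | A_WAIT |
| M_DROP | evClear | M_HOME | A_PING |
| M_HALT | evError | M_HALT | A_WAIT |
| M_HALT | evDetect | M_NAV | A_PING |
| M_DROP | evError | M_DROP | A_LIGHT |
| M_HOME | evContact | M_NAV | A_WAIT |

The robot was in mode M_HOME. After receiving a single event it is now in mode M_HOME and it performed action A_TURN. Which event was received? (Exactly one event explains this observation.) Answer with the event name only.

try evDone: (M_HOME, evDone) → (M_HALT, A_WAIT)
try evError: (M_HOME, evError) → (M_HALT, A_TURN)
try evStop: (M_HOME, evStop) → (M_DROP, A_PING)
try evDetect: (M_HOME, evDetect) → (M_HOME, A_TURN)  ← matches
try evContact: (M_HOME, evContact) → (M_NAV, A_WAIT)
try evClear: (M_HOME, evClear) → (M_NAV, A_WAIT)

evDetect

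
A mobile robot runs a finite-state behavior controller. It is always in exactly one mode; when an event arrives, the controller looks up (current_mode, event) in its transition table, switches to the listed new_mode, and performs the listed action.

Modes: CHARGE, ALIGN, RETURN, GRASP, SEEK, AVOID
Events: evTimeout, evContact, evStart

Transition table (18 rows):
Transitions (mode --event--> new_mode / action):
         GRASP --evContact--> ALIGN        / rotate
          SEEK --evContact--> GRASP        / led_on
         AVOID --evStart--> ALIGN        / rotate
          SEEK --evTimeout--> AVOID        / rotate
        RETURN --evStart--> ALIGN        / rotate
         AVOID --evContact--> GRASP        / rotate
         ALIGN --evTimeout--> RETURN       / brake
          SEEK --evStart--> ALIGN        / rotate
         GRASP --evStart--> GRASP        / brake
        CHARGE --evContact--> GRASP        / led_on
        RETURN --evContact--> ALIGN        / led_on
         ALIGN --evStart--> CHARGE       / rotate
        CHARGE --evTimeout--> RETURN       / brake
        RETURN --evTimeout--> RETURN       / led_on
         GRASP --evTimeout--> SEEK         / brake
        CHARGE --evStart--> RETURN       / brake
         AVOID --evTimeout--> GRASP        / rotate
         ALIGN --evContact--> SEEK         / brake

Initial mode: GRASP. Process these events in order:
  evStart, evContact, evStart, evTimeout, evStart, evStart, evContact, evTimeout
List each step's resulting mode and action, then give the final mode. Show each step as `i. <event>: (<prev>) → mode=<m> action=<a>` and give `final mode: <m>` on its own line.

1. evStart: (GRASP) → mode=GRASP action=brake
2. evContact: (GRASP) → mode=ALIGN action=rotate
3. evStart: (ALIGN) → mode=CHARGE action=rotate
4. evTimeout: (CHARGE) → mode=RETURN action=brake
5. evStart: (RETURN) → mode=ALIGN action=rotate
6. evStart: (ALIGN) → mode=CHARGE action=rotate
7. evContact: (CHARGE) → mode=GRASP action=led_on
8. evTimeout: (GRASP) → mode=SEEK action=brake

final mode: SEEK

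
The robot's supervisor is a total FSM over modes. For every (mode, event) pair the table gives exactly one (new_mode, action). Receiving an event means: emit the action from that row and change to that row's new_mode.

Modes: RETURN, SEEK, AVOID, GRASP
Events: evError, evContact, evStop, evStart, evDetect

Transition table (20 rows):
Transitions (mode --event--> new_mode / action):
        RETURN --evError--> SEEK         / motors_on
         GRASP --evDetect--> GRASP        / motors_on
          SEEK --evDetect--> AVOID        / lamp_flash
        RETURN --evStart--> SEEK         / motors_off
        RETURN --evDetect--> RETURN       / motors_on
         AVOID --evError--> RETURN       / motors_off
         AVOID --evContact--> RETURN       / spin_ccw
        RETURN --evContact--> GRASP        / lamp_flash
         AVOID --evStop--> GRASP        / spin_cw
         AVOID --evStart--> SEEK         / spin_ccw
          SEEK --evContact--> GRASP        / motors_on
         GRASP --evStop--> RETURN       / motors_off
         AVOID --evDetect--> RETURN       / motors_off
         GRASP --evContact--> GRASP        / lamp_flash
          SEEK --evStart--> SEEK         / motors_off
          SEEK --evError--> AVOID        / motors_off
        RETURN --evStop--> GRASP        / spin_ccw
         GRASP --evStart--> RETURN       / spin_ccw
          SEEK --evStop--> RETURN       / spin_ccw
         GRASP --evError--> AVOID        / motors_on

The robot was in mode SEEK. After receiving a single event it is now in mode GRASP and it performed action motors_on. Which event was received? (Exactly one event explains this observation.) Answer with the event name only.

evContact

try evError: (SEEK, evError) → (AVOID, motors_off)
try evContact: (SEEK, evContact) → (GRASP, motors_on)  ← matches
try evStop: (SEEK, evStop) → (RETURN, spin_ccw)
try evStart: (SEEK, evStart) → (SEEK, motors_off)
try evDetect: (SEEK, evDetect) → (AVOID, lamp_flash)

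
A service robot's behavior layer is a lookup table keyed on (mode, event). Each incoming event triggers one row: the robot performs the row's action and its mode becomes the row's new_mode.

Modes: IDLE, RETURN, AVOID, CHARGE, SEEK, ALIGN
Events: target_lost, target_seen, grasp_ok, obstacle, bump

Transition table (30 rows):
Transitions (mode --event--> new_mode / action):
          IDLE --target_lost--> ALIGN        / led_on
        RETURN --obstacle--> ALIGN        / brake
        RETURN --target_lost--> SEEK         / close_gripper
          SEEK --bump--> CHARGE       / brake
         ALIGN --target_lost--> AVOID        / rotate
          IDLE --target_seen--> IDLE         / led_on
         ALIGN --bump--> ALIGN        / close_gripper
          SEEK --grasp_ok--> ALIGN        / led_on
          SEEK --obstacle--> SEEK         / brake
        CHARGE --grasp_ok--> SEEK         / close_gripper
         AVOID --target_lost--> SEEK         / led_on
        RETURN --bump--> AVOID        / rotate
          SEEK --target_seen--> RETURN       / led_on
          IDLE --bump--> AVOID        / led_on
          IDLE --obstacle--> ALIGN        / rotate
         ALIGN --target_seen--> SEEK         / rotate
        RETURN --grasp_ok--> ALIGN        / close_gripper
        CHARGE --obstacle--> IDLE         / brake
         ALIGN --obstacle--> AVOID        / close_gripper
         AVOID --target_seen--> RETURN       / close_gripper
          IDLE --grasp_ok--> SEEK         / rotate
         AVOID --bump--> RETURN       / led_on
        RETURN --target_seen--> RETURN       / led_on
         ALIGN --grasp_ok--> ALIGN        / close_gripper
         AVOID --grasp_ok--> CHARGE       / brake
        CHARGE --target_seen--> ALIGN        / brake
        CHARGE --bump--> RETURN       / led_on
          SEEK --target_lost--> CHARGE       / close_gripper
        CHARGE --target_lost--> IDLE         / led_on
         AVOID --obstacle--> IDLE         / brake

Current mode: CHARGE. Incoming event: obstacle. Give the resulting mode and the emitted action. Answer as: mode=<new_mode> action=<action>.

current mode = CHARGE; filter table to that mode:
  (CHARGE, grasp_ok) → (SEEK, close_gripper)
  (CHARGE, obstacle) → (IDLE, brake)  ← event matches
  (CHARGE, target_seen) → (ALIGN, brake)
  (CHARGE, bump) → (RETURN, led_on)
  (CHARGE, target_lost) → (IDLE, led_on)
event = obstacle selects (IDLE, brake)

mode=IDLE action=brake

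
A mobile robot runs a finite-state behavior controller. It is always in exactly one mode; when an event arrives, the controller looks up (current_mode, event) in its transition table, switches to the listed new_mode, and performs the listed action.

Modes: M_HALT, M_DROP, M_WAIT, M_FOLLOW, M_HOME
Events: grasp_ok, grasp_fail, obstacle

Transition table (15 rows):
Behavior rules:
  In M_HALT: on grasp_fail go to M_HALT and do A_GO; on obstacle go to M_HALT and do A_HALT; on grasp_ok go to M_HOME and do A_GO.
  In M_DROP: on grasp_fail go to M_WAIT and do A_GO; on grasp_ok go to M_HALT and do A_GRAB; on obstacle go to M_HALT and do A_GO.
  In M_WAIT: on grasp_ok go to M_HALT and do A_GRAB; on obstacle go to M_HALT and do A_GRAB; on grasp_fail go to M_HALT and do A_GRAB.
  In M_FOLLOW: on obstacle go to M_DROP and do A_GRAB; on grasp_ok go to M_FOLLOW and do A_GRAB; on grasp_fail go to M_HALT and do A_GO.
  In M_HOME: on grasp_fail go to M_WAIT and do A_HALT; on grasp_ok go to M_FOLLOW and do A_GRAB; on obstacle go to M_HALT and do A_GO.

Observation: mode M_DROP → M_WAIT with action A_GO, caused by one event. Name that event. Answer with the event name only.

try grasp_ok: (M_DROP, grasp_ok) → (M_HALT, A_GRAB)
try grasp_fail: (M_DROP, grasp_fail) → (M_WAIT, A_GO)  ← matches
try obstacle: (M_DROP, obstacle) → (M_HALT, A_GO)

grasp_fail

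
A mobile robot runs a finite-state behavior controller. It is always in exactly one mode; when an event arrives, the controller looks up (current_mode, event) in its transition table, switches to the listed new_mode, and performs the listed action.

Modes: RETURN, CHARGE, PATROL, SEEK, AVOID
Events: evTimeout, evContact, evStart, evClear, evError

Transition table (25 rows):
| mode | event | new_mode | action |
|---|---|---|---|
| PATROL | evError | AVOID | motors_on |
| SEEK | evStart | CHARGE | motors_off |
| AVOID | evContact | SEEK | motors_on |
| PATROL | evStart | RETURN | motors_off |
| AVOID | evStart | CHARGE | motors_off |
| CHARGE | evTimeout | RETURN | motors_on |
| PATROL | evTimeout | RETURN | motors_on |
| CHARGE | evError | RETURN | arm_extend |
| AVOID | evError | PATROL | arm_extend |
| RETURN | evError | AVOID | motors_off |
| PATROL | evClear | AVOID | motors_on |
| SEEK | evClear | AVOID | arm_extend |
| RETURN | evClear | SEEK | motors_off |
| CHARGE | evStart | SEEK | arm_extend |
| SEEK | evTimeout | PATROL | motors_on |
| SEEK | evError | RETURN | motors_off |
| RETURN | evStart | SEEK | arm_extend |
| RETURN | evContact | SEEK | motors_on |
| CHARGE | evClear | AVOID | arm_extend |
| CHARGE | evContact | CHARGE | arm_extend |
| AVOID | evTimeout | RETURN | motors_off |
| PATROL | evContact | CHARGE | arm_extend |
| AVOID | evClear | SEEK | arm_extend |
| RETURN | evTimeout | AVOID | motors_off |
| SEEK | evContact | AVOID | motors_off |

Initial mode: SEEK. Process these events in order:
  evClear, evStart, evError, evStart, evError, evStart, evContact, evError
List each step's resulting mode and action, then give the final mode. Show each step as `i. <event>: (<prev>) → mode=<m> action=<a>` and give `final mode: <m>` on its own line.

final mode: PATROL

1. evClear: (SEEK) → mode=AVOID action=arm_extend
2. evStart: (AVOID) → mode=CHARGE action=motors_off
3. evError: (CHARGE) → mode=RETURN action=arm_extend
4. evStart: (RETURN) → mode=SEEK action=arm_extend
5. evError: (SEEK) → mode=RETURN action=motors_off
6. evStart: (RETURN) → mode=SEEK action=arm_extend
7. evContact: (SEEK) → mode=AVOID action=motors_off
8. evError: (AVOID) → mode=PATROL action=arm_extend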